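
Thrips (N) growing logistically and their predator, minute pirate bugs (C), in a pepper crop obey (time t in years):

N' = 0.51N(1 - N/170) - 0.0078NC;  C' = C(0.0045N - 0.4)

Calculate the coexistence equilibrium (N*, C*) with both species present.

N* ≈ 88.9, C* ≈ 31.2

From dC/dt = 0 with C > 0: 0.0045N* = 0.4, so N* = 88.9.
Substitute into dN/dt = 0: 0.51(1 - 88.9/170) = 0.0078C*.
The bracket is 0.477, giving C* = 0.243/0.0078 = 31.2.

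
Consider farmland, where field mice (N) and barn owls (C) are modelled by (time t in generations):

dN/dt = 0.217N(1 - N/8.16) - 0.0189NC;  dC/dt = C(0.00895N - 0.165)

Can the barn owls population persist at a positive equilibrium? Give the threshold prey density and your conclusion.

Threshold N = 18.4; K < 18.4, so no, the predator goes extinct.

The predator equation gives dC/dt > 0 only when N > 0.165/0.00895 = 18.4.
Without the predator, N → K = 8.16. Since 8.16 < 18.4, the predator cannot invade.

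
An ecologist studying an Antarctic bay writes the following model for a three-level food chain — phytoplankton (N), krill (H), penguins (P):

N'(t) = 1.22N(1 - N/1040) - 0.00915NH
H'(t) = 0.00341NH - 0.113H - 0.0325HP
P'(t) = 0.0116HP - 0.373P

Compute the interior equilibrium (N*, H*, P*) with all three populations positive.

From dP/dt = 0: 0.0116H* = 0.373, so H* = 32.2.
From dN/dt = 0: 1.22(1 - N*/1040) = 0.00915·32.2, giving N* = 1040·(1 - 0.241) = 789.
From dH/dt = 0: 0.00341·789 - 0.113 = 0.0325P*, so P* = 2.58/0.0325 = 79.3.

N* ≈ 789, H* ≈ 32.2, P* ≈ 79.3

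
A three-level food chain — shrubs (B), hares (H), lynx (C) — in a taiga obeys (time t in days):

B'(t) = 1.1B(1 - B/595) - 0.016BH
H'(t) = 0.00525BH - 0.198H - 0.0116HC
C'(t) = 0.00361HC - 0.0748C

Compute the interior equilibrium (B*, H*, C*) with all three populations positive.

B* ≈ 416, H* ≈ 20.7, C* ≈ 171

From dC/dt = 0: 0.00361H* = 0.0748, so H* = 20.7.
From dB/dt = 0: 1.1(1 - B*/595) = 0.016·20.7, giving B* = 595·(1 - 0.301) = 416.
From dH/dt = 0: 0.00525·416 - 0.198 = 0.0116C*, so C* = 1.98/0.0116 = 171.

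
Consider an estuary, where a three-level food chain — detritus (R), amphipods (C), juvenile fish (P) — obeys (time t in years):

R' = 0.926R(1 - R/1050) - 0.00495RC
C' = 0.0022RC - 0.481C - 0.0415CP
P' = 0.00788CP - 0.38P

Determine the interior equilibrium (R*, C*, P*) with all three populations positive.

From dP/dt = 0: 0.00788C* = 0.38, so C* = 48.2.
From dR/dt = 0: 0.926(1 - R*/1050) = 0.00495·48.2, giving R* = 1050·(1 - 0.258) = 779.
From dC/dt = 0: 0.0022·779 - 0.481 = 0.0415P*, so P* = 1.23/0.0415 = 29.7.

R* ≈ 779, C* ≈ 48.2, P* ≈ 29.7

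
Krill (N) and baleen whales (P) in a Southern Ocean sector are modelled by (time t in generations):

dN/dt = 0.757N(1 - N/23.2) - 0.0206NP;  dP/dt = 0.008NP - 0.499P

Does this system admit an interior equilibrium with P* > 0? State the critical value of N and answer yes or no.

The predator equation gives dP/dt > 0 only when N > 0.499/0.008 = 62.4.
Without the predator, N → K = 23.2. Since 23.2 < 62.4, the predator cannot invade.

Threshold N = 62.4; K < 62.4, so no, the predator goes extinct.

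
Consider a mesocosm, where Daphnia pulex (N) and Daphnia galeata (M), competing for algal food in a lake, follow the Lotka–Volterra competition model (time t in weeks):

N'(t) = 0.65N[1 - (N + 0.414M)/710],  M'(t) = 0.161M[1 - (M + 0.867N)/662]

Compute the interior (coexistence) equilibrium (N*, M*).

Setting both brackets to zero gives the nullclines N + 0.414M = 710 and 0.867N + M = 662.
Substituting M = 662 - 0.867N into the first: N(1 - 0.414·0.867) = 710 - 0.414·662.
So N* = 436/0.641 = 680, and then M* = 662 - 0.867·680 = 72.4.

N* ≈ 680, M* ≈ 72.4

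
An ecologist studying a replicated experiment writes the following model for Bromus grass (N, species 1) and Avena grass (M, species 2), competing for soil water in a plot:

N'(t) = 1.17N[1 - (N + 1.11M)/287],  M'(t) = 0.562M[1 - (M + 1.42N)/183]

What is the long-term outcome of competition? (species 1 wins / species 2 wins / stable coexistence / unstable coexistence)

species 1 excludes species 2

Compare the nullcline intercepts: K1/α12 = 287/1.11 = 259 > K2 = 183; K2/α21 = 183/1.42 = 129 < K1 = 287.
Since the inequalities point opposite ways, species 1 can invade but species 2 cannot.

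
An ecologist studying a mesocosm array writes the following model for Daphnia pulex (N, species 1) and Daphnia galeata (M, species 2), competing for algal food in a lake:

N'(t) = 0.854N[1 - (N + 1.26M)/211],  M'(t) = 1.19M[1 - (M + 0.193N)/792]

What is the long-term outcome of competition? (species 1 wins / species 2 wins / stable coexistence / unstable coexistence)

species 2 excludes species 1

Compare the nullcline intercepts: K1/α12 = 211/1.26 = 167 < K2 = 792; K2/α21 = 792/0.193 = 4100 > K1 = 211.
Since the inequalities point opposite ways, species 2 can invade but species 1 cannot.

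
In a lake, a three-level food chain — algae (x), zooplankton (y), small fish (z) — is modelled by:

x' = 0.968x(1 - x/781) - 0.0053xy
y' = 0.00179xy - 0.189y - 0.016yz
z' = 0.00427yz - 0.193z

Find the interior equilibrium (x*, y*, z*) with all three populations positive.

From dz/dt = 0: 0.00427y* = 0.193, so y* = 45.2.
From dx/dt = 0: 0.968(1 - x*/781) = 0.0053·45.2, giving x* = 781·(1 - 0.247) = 588.
From dy/dt = 0: 0.00179·588 - 0.189 = 0.016z*, so z* = 0.863/0.016 = 53.9.

x* ≈ 588, y* ≈ 45.2, z* ≈ 53.9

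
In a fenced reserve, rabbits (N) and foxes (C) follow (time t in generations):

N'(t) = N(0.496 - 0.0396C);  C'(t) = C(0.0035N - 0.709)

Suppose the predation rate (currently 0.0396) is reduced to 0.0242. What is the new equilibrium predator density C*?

At the interior fixed point, setting dN/dt = 0 with N > 0 fixes C* = (prey growth rate)/(NC coefficient) — independent of the other coefficients.
With the change, C* = 0.496/0.0242 = 20.5; it rises from 12.5.

C* ≈ 20.5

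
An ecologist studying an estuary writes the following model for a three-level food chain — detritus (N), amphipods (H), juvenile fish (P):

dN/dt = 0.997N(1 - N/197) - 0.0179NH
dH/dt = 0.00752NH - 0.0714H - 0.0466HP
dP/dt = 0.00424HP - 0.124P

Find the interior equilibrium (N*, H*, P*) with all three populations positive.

From dP/dt = 0: 0.00424H* = 0.124, so H* = 29.2.
From dN/dt = 0: 0.997(1 - N*/197) = 0.0179·29.2, giving N* = 197·(1 - 0.525) = 93.6.
From dH/dt = 0: 0.00752·93.6 - 0.0714 = 0.0466P*, so P* = 0.632/0.0466 = 13.6.

N* ≈ 93.6, H* ≈ 29.2, P* ≈ 13.6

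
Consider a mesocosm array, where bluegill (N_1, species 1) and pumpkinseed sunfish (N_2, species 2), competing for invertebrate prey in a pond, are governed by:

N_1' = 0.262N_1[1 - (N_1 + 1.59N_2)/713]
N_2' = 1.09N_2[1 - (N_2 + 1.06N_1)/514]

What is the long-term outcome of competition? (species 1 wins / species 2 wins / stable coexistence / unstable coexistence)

Compare the nullcline intercepts: K1/α12 = 713/1.59 = 448 < K2 = 514; K2/α21 = 514/1.06 = 485 < K1 = 713.
Since both are reversed, neither can invade when rare; the interior point is a saddle.

unstable coexistence (outcome depends on initial conditions)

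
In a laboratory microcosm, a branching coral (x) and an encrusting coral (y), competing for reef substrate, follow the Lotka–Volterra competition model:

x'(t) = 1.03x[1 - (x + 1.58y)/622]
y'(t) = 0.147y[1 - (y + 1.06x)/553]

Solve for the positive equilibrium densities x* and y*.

x* ≈ 373, y* ≈ 158

Setting both brackets to zero gives the nullclines x + 1.58y = 622 and 1.06x + y = 553.
Substituting y = 553 - 1.06x into the first: x(1 - 1.58·1.06) = 622 - 1.58·553.
So x* = -252/-0.675 = 373, and then y* = 553 - 1.06·373 = 158.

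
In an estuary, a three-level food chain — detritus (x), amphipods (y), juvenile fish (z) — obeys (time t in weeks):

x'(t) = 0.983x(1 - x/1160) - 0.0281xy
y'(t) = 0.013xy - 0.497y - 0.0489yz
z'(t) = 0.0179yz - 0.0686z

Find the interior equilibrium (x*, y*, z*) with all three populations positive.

x* ≈ 1030, y* ≈ 3.83, z* ≈ 264

From dz/dt = 0: 0.0179y* = 0.0686, so y* = 3.83.
From dx/dt = 0: 0.983(1 - x*/1160) = 0.0281·3.83, giving x* = 1160·(1 - 0.11) = 1030.
From dy/dt = 0: 0.013·1030 - 0.497 = 0.0489z*, so z* = 12.9/0.0489 = 264.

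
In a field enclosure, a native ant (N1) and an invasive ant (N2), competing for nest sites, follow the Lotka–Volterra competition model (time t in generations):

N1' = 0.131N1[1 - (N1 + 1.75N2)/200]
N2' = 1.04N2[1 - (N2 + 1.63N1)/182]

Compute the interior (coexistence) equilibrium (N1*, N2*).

N1* ≈ 64, N2* ≈ 77.7

Setting both brackets to zero gives the nullclines N1 + 1.75N2 = 200 and 1.63N1 + N2 = 182.
Substituting N2 = 182 - 1.63N1 into the first: N1(1 - 1.75·1.63) = 200 - 1.75·182.
So N1* = -118/-1.85 = 64, and then N2* = 182 - 1.63·64 = 77.7.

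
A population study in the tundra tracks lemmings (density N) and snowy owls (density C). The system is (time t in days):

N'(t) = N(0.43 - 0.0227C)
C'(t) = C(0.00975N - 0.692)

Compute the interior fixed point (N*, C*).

N* ≈ 71, C* ≈ 18.9

Set dC/dt = 0 with C > 0: 0.00975N - 0.692 = 0, so N* = 0.692/0.00975 = 71.
Set dN/dt = 0 with N > 0: 0.43 - 0.0227C = 0, so C* = 0.43/0.0227 = 18.9.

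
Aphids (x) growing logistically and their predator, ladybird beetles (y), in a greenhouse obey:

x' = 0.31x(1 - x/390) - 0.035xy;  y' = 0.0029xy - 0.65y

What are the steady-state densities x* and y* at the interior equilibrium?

x* ≈ 224, y* ≈ 3.77

From dy/dt = 0 with y > 0: 0.0029x* = 0.65, so x* = 224.
Substitute into dx/dt = 0: 0.31(1 - 224/390) = 0.035y*.
The bracket is 0.425, giving y* = 0.132/0.035 = 3.77.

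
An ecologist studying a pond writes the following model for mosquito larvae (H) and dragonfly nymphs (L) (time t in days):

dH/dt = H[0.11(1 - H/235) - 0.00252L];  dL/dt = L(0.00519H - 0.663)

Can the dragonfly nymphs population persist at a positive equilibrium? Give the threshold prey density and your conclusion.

The predator equation gives dL/dt > 0 only when H > 0.663/0.00519 = 128.
Without the predator, H → K = 235. Since 235 > 128, the predator can invade and persist.

Threshold H = 128; K > 128, so yes, the predator persists.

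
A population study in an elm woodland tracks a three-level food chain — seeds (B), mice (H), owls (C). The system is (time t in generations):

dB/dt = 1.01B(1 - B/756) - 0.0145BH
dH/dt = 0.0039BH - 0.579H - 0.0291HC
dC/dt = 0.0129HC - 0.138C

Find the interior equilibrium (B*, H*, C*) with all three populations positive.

B* ≈ 640, H* ≈ 10.7, C* ≈ 65.9

From dC/dt = 0: 0.0129H* = 0.138, so H* = 10.7.
From dB/dt = 0: 1.01(1 - B*/756) = 0.0145·10.7, giving B* = 756·(1 - 0.154) = 640.
From dH/dt = 0: 0.0039·640 - 0.579 = 0.0291C*, so C* = 1.92/0.0291 = 65.9.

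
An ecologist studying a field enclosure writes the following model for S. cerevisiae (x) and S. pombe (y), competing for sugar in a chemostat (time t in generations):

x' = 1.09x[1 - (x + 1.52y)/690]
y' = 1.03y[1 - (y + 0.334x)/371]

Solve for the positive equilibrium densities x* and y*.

Setting both brackets to zero gives the nullclines x + 1.52y = 690 and 0.334x + y = 371.
Substituting y = 371 - 0.334x into the first: x(1 - 1.52·0.334) = 690 - 1.52·371.
So x* = 126/0.492 = 256, and then y* = 371 - 0.334·256 = 285.

x* ≈ 256, y* ≈ 285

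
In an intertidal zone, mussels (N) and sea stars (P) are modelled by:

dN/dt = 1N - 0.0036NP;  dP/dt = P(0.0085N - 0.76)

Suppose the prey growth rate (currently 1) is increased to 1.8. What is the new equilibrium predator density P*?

At the interior fixed point, setting dN/dt = 0 with N > 0 fixes P* = (prey growth rate)/(NP coefficient) — independent of the other coefficients.
With the change, P* = 1.8/0.0036 = 500; it rises from 278.

P* ≈ 500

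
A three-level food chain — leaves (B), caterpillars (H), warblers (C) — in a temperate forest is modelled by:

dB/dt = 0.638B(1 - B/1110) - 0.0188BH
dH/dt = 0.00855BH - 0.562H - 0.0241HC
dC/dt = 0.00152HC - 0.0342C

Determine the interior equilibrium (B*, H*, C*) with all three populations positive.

B* ≈ 374, H* ≈ 22.5, C* ≈ 109

From dC/dt = 0: 0.00152H* = 0.0342, so H* = 22.5.
From dB/dt = 0: 0.638(1 - B*/1110) = 0.0188·22.5, giving B* = 1110·(1 - 0.663) = 374.
From dH/dt = 0: 0.00855·374 - 0.562 = 0.0241C*, so C* = 2.64/0.0241 = 109.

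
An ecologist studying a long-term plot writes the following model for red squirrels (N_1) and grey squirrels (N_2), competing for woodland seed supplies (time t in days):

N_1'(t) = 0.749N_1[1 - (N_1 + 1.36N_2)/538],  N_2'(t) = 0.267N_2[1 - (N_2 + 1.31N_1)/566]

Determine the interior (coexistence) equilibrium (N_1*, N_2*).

Setting both brackets to zero gives the nullclines N_1 + 1.36N_2 = 538 and 1.31N_1 + N_2 = 566.
Substituting N_2 = 566 - 1.31N_1 into the first: N_1(1 - 1.36·1.31) = 538 - 1.36·566.
So N_1* = -232/-0.782 = 297, and then N_2* = 566 - 1.31·297 = 178.

N_1* ≈ 297, N_2* ≈ 178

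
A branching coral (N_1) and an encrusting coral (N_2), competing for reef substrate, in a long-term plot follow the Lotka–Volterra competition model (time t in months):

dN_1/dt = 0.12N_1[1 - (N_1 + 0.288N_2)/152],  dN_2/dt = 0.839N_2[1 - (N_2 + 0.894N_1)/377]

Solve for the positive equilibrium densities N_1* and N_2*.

Setting both brackets to zero gives the nullclines N_1 + 0.288N_2 = 152 and 0.894N_1 + N_2 = 377.
Substituting N_2 = 377 - 0.894N_1 into the first: N_1(1 - 0.288·0.894) = 152 - 0.288·377.
So N_1* = 43.4/0.743 = 58.5, and then N_2* = 377 - 0.894·58.5 = 325.

N_1* ≈ 58.5, N_2* ≈ 325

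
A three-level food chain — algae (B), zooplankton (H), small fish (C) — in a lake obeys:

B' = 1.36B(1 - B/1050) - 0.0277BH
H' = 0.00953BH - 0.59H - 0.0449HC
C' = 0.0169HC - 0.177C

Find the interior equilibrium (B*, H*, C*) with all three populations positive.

From dC/dt = 0: 0.0169H* = 0.177, so H* = 10.5.
From dB/dt = 0: 1.36(1 - B*/1050) = 0.0277·10.5, giving B* = 1050·(1 - 0.213) = 826.
From dH/dt = 0: 0.00953·826 - 0.59 = 0.0449C*, so C* = 7.28/0.0449 = 162.

B* ≈ 826, H* ≈ 10.5, C* ≈ 162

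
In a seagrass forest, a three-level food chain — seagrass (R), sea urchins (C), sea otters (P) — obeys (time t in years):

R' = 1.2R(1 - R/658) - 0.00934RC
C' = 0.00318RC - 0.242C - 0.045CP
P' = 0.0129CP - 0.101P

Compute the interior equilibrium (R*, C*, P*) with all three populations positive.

From dP/dt = 0: 0.0129C* = 0.101, so C* = 7.83.
From dR/dt = 0: 1.2(1 - R*/658) = 0.00934·7.83, giving R* = 658·(1 - 0.0609) = 618.
From dC/dt = 0: 0.00318·618 - 0.242 = 0.045P*, so P* = 1.72/0.045 = 38.3.

R* ≈ 618, C* ≈ 7.83, P* ≈ 38.3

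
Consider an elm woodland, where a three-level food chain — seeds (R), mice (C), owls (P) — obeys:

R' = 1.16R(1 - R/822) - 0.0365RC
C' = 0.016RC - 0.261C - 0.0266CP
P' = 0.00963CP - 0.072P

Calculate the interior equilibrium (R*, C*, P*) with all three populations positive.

R* ≈ 629, C* ≈ 7.48, P* ≈ 368

From dP/dt = 0: 0.00963C* = 0.072, so C* = 7.48.
From dR/dt = 0: 1.16(1 - R*/822) = 0.0365·7.48, giving R* = 822·(1 - 0.235) = 629.
From dC/dt = 0: 0.016·629 - 0.261 = 0.0266P*, so P* = 9.8/0.0266 = 368.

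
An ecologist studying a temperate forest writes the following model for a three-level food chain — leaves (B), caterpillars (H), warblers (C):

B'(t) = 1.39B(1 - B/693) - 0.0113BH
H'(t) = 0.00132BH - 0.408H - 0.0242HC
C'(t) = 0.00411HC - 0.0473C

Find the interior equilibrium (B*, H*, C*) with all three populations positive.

From dC/dt = 0: 0.00411H* = 0.0473, so H* = 11.5.
From dB/dt = 0: 1.39(1 - B*/693) = 0.0113·11.5, giving B* = 693·(1 - 0.0936) = 628.
From dH/dt = 0: 0.00132·628 - 0.408 = 0.0242C*, so C* = 0.421/0.0242 = 17.4.

B* ≈ 628, H* ≈ 11.5, C* ≈ 17.4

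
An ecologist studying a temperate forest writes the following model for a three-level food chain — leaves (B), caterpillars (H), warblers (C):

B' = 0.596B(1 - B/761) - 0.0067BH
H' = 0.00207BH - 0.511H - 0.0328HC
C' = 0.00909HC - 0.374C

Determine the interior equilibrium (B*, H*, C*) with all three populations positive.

From dC/dt = 0: 0.00909H* = 0.374, so H* = 41.1.
From dB/dt = 0: 0.596(1 - B*/761) = 0.0067·41.1, giving B* = 761·(1 - 0.463) = 409.
From dH/dt = 0: 0.00207·409 - 0.511 = 0.0328C*, so C* = 0.336/0.0328 = 10.2.

B* ≈ 409, H* ≈ 41.1, C* ≈ 10.2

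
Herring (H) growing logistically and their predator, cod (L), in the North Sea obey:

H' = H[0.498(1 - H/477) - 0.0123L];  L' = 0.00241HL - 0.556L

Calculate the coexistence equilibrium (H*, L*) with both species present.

H* ≈ 231, L* ≈ 20.9

From dL/dt = 0 with L > 0: 0.00241H* = 0.556, so H* = 231.
Substitute into dH/dt = 0: 0.498(1 - 231/477) = 0.0123L*.
The bracket is 0.516, giving L* = 0.257/0.0123 = 20.9.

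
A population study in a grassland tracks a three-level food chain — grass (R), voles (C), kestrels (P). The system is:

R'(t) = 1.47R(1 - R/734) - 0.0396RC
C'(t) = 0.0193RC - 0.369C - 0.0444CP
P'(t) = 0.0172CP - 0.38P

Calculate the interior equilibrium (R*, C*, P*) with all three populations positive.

From dP/dt = 0: 0.0172C* = 0.38, so C* = 22.1.
From dR/dt = 0: 1.47(1 - R*/734) = 0.0396·22.1, giving R* = 734·(1 - 0.595) = 297.
From dC/dt = 0: 0.0193·297 - 0.369 = 0.0444P*, so P* = 5.37/0.0444 = 121.

R* ≈ 297, C* ≈ 22.1, P* ≈ 121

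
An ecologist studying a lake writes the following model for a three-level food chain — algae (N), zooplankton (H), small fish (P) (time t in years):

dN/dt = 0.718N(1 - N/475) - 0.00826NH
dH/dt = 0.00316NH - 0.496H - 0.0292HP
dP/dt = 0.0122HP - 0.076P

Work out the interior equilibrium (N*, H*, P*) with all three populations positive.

N* ≈ 441, H* ≈ 6.23, P* ≈ 30.7

From dP/dt = 0: 0.0122H* = 0.076, so H* = 6.23.
From dN/dt = 0: 0.718(1 - N*/475) = 0.00826·6.23, giving N* = 475·(1 - 0.0717) = 441.
From dH/dt = 0: 0.00316·441 - 0.496 = 0.0292P*, so P* = 0.897/0.0292 = 30.7.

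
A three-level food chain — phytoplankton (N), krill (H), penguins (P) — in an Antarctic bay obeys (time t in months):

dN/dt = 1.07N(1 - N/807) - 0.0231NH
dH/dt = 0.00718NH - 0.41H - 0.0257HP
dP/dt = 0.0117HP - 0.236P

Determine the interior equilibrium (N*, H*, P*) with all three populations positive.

N* ≈ 456, H* ≈ 20.2, P* ≈ 111

From dP/dt = 0: 0.0117H* = 0.236, so H* = 20.2.
From dN/dt = 0: 1.07(1 - N*/807) = 0.0231·20.2, giving N* = 807·(1 - 0.435) = 456.
From dH/dt = 0: 0.00718·456 - 0.41 = 0.0257P*, so P* = 2.86/0.0257 = 111.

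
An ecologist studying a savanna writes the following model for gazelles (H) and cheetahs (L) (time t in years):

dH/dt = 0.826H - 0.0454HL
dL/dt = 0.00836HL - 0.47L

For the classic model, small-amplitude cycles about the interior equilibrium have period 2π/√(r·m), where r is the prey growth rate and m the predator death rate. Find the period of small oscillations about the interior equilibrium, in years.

T ≈ 10.1 years

Here r = 0.826 and m = 0.47, so r·m = 0.388.
ω = √0.388 = 0.623 per year, hence T = 2π/ω ≈ 10.1 years.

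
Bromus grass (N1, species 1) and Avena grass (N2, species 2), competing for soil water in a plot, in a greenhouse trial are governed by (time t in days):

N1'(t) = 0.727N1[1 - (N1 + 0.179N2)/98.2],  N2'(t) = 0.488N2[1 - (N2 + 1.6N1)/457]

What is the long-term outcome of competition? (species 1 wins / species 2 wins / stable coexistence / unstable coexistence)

stable coexistence

Compare the nullcline intercepts: K1/α12 = 98.2/0.179 = 549 > K2 = 457; K2/α21 = 457/1.6 = 286 > K1 = 98.2.
Since both inequalities hold, each species can invade when rare, so the interior equilibrium is stable.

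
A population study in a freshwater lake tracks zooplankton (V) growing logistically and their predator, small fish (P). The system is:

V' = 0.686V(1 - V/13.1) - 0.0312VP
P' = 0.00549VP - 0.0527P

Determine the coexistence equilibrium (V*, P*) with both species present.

V* ≈ 9.6, P* ≈ 5.88

From dP/dt = 0 with P > 0: 0.00549V* = 0.0527, so V* = 9.6.
Substitute into dV/dt = 0: 0.686(1 - 9.6/13.1) = 0.0312P*.
The bracket is 0.267, giving P* = 0.183/0.0312 = 5.88.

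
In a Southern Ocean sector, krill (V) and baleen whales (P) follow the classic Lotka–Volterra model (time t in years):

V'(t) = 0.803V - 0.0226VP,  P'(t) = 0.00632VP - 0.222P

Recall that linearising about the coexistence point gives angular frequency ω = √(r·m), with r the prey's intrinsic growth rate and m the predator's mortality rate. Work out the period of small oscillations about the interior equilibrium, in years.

Here r = 0.803 and m = 0.222, so r·m = 0.178.
ω = √0.178 = 0.422 per year, hence T = 2π/ω ≈ 14.9 years.

T ≈ 14.9 years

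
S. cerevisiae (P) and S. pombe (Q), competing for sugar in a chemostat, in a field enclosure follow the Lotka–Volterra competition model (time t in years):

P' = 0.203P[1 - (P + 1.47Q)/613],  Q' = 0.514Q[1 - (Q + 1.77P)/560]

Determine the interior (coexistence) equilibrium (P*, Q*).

P* ≈ 131, Q* ≈ 328

Setting both brackets to zero gives the nullclines P + 1.47Q = 613 and 1.77P + Q = 560.
Substituting Q = 560 - 1.77P into the first: P(1 - 1.47·1.77) = 613 - 1.47·560.
So P* = -210/-1.6 = 131, and then Q* = 560 - 1.77·131 = 328.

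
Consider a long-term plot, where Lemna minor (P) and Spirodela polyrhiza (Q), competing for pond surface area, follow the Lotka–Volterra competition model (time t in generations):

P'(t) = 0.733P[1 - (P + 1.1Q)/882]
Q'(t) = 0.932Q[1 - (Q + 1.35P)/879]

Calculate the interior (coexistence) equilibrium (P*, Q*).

P* ≈ 175, Q* ≈ 643

Setting both brackets to zero gives the nullclines P + 1.1Q = 882 and 1.35P + Q = 879.
Substituting Q = 879 - 1.35P into the first: P(1 - 1.1·1.35) = 882 - 1.1·879.
So P* = -84.9/-0.485 = 175, and then Q* = 879 - 1.35·175 = 643.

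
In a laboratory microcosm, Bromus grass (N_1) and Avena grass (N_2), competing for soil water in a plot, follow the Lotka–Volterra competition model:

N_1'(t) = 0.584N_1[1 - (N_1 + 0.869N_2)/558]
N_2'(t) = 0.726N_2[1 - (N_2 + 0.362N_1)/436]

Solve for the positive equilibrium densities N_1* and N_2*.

Setting both brackets to zero gives the nullclines N_1 + 0.869N_2 = 558 and 0.362N_1 + N_2 = 436.
Substituting N_2 = 436 - 0.362N_1 into the first: N_1(1 - 0.869·0.362) = 558 - 0.869·436.
So N_1* = 179/0.685 = 261, and then N_2* = 436 - 0.362·261 = 341.

N_1* ≈ 261, N_2* ≈ 341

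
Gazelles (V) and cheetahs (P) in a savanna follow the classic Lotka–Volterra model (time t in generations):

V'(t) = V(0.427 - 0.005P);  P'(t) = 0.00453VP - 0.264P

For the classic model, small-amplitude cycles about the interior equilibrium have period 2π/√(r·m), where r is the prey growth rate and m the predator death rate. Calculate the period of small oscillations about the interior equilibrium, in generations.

T ≈ 18.7 generations

Here r = 0.427 and m = 0.264, so r·m = 0.113.
ω = √0.113 = 0.336 per generation, hence T = 2π/ω ≈ 18.7 generations.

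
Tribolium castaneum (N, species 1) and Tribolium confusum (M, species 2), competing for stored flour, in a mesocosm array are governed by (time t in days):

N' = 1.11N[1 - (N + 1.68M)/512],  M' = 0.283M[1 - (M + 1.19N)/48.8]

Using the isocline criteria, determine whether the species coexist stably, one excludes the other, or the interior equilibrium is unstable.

species 1 excludes species 2

Compare the nullcline intercepts: K1/α12 = 512/1.68 = 305 > K2 = 48.8; K2/α21 = 48.8/1.19 = 41 < K1 = 512.
Since the inequalities point opposite ways, species 1 can invade but species 2 cannot.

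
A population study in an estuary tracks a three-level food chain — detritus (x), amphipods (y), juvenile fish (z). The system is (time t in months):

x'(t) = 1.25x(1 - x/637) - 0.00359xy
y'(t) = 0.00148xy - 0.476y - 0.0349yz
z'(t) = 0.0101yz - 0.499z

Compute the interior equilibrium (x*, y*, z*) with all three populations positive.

x* ≈ 547, y* ≈ 49.4, z* ≈ 9.54

From dz/dt = 0: 0.0101y* = 0.499, so y* = 49.4.
From dx/dt = 0: 1.25(1 - x*/637) = 0.00359·49.4, giving x* = 637·(1 - 0.142) = 547.
From dy/dt = 0: 0.00148·547 - 0.476 = 0.0349z*, so z* = 0.333/0.0349 = 9.54.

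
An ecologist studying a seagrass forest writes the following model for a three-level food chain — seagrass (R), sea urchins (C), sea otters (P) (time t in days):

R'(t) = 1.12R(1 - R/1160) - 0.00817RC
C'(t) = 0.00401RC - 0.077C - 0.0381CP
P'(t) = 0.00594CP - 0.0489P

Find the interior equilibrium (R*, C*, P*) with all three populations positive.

R* ≈ 1090, C* ≈ 8.23, P* ≈ 113

From dP/dt = 0: 0.00594C* = 0.0489, so C* = 8.23.
From dR/dt = 0: 1.12(1 - R*/1160) = 0.00817·8.23, giving R* = 1160·(1 - 0.0601) = 1090.
From dC/dt = 0: 0.00401·1090 - 0.077 = 0.0381P*, so P* = 4.3/0.0381 = 113.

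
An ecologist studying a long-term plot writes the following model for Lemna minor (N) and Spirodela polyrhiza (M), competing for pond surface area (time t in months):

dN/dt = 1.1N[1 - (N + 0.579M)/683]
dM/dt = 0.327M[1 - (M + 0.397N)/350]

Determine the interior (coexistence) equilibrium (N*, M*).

Setting both brackets to zero gives the nullclines N + 0.579M = 683 and 0.397N + M = 350.
Substituting M = 350 - 0.397N into the first: N(1 - 0.579·0.397) = 683 - 0.579·350.
So N* = 480/0.77 = 624, and then M* = 350 - 0.397·624 = 102.

N* ≈ 624, M* ≈ 102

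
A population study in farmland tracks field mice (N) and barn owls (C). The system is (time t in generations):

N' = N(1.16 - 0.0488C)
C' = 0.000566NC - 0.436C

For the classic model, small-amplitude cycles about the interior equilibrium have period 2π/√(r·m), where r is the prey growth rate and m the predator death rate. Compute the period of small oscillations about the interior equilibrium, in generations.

Here r = 1.16 and m = 0.436, so r·m = 0.506.
ω = √0.506 = 0.711 per generation, hence T = 2π/ω ≈ 8.84 generations.

T ≈ 8.84 generations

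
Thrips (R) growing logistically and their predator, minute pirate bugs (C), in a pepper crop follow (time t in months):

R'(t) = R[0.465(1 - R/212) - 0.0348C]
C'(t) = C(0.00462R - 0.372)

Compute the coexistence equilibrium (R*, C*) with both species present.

From dC/dt = 0 with C > 0: 0.00462R* = 0.372, so R* = 80.5.
Substitute into dR/dt = 0: 0.465(1 - 80.5/212) = 0.0348C*.
The bracket is 0.62, giving C* = 0.288/0.0348 = 8.29.

R* ≈ 80.5, C* ≈ 8.29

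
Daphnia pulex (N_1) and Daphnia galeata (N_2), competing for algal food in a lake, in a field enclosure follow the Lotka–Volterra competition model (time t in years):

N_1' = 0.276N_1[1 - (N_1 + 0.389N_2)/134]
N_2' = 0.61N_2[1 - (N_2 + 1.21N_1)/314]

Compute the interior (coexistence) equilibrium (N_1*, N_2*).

Setting both brackets to zero gives the nullclines N_1 + 0.389N_2 = 134 and 1.21N_1 + N_2 = 314.
Substituting N_2 = 314 - 1.21N_1 into the first: N_1(1 - 0.389·1.21) = 134 - 0.389·314.
So N_1* = 11.9/0.529 = 22.4, and then N_2* = 314 - 1.21·22.4 = 287.

N_1* ≈ 22.4, N_2* ≈ 287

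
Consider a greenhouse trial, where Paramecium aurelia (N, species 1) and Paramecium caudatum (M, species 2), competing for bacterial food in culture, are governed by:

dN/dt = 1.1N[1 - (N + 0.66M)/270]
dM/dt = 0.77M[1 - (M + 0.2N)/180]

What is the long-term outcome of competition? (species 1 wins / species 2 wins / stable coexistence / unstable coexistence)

Compare the nullcline intercepts: K1/α12 = 270/0.66 = 409 > K2 = 180; K2/α21 = 180/0.2 = 900 > K1 = 270.
Since both inequalities hold, each species can invade when rare, so the interior equilibrium is stable.

stable coexistence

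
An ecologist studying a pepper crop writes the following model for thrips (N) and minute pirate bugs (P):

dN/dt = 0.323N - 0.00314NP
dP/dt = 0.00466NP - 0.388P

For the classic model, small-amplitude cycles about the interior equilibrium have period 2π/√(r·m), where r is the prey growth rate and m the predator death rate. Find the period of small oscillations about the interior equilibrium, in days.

T ≈ 17.7 days

Here r = 0.323 and m = 0.388, so r·m = 0.125.
ω = √0.125 = 0.354 per day, hence T = 2π/ω ≈ 17.7 days.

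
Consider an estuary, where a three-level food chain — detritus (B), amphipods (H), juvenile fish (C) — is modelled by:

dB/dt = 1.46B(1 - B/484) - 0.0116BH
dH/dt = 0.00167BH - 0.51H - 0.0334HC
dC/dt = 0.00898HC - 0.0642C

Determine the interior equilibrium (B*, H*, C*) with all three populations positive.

From dC/dt = 0: 0.00898H* = 0.0642, so H* = 7.15.
From dB/dt = 0: 1.46(1 - B*/484) = 0.0116·7.15, giving B* = 484·(1 - 0.0568) = 457.
From dH/dt = 0: 0.00167·457 - 0.51 = 0.0334C*, so C* = 0.252/0.0334 = 7.56.

B* ≈ 457, H* ≈ 7.15, C* ≈ 7.56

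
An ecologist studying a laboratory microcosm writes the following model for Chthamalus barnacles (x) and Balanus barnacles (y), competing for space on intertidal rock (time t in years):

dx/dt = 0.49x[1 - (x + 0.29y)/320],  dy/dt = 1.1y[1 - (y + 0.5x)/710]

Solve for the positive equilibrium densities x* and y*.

x* ≈ 133, y* ≈ 643

Setting both brackets to zero gives the nullclines x + 0.29y = 320 and 0.5x + y = 710.
Substituting y = 710 - 0.5x into the first: x(1 - 0.29·0.5) = 320 - 0.29·710.
So x* = 114/0.855 = 133, and then y* = 710 - 0.5·133 = 643.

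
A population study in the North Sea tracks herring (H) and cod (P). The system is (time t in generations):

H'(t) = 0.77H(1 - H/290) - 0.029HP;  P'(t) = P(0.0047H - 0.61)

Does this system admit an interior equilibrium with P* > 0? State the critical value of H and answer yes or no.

Threshold H = 130; K > 130, so yes, the predator persists.

The predator equation gives dP/dt > 0 only when H > 0.61/0.0047 = 130.
Without the predator, H → K = 290. Since 290 > 130, the predator can invade and persist.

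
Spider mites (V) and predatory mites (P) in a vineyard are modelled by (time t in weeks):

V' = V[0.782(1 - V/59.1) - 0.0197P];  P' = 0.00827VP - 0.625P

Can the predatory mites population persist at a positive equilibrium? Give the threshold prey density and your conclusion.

The predator equation gives dP/dt > 0 only when V > 0.625/0.00827 = 75.6.
Without the predator, V → K = 59.1. Since 59.1 < 75.6, the predator cannot invade.

Threshold V = 75.6; K < 75.6, so no, the predator goes extinct.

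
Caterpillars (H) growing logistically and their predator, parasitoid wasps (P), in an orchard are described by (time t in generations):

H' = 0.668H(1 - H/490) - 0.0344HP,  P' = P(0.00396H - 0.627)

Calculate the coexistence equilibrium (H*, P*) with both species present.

From dP/dt = 0 with P > 0: 0.00396H* = 0.627, so H* = 158.
Substitute into dH/dt = 0: 0.668(1 - 158/490) = 0.0344P*.
The bracket is 0.677, giving P* = 0.452/0.0344 = 13.1.

H* ≈ 158, P* ≈ 13.1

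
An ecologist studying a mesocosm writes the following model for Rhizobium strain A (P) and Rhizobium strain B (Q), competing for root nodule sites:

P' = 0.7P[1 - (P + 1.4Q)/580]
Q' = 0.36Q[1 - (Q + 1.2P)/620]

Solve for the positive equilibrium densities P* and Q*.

Setting both brackets to zero gives the nullclines P + 1.4Q = 580 and 1.2P + Q = 620.
Substituting Q = 620 - 1.2P into the first: P(1 - 1.4·1.2) = 580 - 1.4·620.
So P* = -288/-0.68 = 424, and then Q* = 620 - 1.2·424 = 112.

P* ≈ 424, Q* ≈ 112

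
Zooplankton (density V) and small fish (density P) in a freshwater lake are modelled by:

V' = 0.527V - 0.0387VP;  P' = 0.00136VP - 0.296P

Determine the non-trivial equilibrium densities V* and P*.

V* ≈ 218, P* ≈ 13.6

Set dP/dt = 0 with P > 0: 0.00136V - 0.296 = 0, so V* = 0.296/0.00136 = 218.
Set dV/dt = 0 with V > 0: 0.527 - 0.0387P = 0, so P* = 0.527/0.0387 = 13.6.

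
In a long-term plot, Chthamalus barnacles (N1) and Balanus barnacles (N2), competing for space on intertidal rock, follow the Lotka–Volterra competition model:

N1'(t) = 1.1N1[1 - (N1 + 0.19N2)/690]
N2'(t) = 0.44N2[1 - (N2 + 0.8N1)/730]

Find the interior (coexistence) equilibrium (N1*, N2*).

Setting both brackets to zero gives the nullclines N1 + 0.19N2 = 690 and 0.8N1 + N2 = 730.
Substituting N2 = 730 - 0.8N1 into the first: N1(1 - 0.19·0.8) = 690 - 0.19·730.
So N1* = 551/0.848 = 650, and then N2* = 730 - 0.8·650 = 210.

N1* ≈ 650, N2* ≈ 210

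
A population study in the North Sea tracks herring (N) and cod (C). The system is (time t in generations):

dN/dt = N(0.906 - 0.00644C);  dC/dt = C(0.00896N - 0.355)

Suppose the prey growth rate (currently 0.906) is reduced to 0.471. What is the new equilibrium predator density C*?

At the interior fixed point, setting dN/dt = 0 with N > 0 fixes C* = (prey growth rate)/(NC coefficient) — independent of the other coefficients.
With the change, C* = 0.471/0.00644 = 73.1; it falls from 141.

C* ≈ 73.1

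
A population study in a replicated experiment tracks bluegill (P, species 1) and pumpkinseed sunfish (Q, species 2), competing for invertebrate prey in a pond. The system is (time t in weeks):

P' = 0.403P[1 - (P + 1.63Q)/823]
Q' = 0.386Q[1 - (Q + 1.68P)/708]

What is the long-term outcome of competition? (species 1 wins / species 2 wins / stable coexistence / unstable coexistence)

Compare the nullcline intercepts: K1/α12 = 823/1.63 = 505 < K2 = 708; K2/α21 = 708/1.68 = 421 < K1 = 823.
Since both are reversed, neither can invade when rare; the interior point is a saddle.

unstable coexistence (outcome depends on initial conditions)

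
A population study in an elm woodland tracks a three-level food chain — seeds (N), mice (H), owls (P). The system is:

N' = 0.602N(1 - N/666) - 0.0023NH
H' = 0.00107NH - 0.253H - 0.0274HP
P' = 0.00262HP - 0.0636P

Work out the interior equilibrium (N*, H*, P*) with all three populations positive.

N* ≈ 604, H* ≈ 24.3, P* ≈ 14.4

From dP/dt = 0: 0.00262H* = 0.0636, so H* = 24.3.
From dN/dt = 0: 0.602(1 - N*/666) = 0.0023·24.3, giving N* = 666·(1 - 0.0927) = 604.
From dH/dt = 0: 0.00107·604 - 0.253 = 0.0274P*, so P* = 0.394/0.0274 = 14.4.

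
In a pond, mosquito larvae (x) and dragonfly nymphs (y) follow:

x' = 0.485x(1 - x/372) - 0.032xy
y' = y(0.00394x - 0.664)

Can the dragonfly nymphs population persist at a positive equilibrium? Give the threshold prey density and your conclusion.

Threshold x = 169; K > 169, so yes, the predator persists.

The predator equation gives dy/dt > 0 only when x > 0.664/0.00394 = 169.
Without the predator, x → K = 372. Since 372 > 169, the predator can invade and persist.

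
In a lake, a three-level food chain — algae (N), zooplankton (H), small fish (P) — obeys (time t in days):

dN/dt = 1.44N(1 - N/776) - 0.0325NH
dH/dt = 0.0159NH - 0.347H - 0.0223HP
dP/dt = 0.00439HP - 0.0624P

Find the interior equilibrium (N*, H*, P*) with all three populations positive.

From dP/dt = 0: 0.00439H* = 0.0624, so H* = 14.2.
From dN/dt = 0: 1.44(1 - N*/776) = 0.0325·14.2, giving N* = 776·(1 - 0.321) = 527.
From dH/dt = 0: 0.0159·527 - 0.347 = 0.0223P*, so P* = 8.03/0.0223 = 360.

N* ≈ 527, H* ≈ 14.2, P* ≈ 360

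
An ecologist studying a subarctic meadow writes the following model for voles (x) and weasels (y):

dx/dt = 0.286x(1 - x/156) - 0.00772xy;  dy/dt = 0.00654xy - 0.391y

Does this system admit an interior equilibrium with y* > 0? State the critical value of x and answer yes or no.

The predator equation gives dy/dt > 0 only when x > 0.391/0.00654 = 59.8.
Without the predator, x → K = 156. Since 156 > 59.8, the predator can invade and persist.

Threshold x = 59.8; K > 59.8, so yes, the predator persists.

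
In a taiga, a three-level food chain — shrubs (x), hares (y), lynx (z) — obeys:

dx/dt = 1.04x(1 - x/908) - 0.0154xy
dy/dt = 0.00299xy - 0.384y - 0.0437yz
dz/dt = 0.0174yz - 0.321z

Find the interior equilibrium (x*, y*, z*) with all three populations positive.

From dz/dt = 0: 0.0174y* = 0.321, so y* = 18.4.
From dx/dt = 0: 1.04(1 - x*/908) = 0.0154·18.4, giving x* = 908·(1 - 0.273) = 660.
From dy/dt = 0: 0.00299·660 - 0.384 = 0.0437z*, so z* = 1.59/0.0437 = 36.4.

x* ≈ 660, y* ≈ 18.4, z* ≈ 36.4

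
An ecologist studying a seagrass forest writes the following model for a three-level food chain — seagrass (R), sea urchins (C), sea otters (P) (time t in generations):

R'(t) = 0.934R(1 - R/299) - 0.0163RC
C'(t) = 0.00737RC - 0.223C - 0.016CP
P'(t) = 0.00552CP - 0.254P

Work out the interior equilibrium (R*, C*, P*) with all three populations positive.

R* ≈ 58.9, C* ≈ 46, P* ≈ 13.2

From dP/dt = 0: 0.00552C* = 0.254, so C* = 46.
From dR/dt = 0: 0.934(1 - R*/299) = 0.0163·46, giving R* = 299·(1 - 0.803) = 58.9.
From dC/dt = 0: 0.00737·58.9 - 0.223 = 0.016P*, so P* = 0.211/0.016 = 13.2.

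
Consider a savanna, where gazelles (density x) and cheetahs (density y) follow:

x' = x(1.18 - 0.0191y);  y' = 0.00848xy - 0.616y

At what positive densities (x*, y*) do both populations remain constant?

Set dy/dt = 0 with y > 0: 0.00848x - 0.616 = 0, so x* = 0.616/0.00848 = 72.6.
Set dx/dt = 0 with x > 0: 1.18 - 0.0191y = 0, so y* = 1.18/0.0191 = 61.8.

x* ≈ 72.6, y* ≈ 61.8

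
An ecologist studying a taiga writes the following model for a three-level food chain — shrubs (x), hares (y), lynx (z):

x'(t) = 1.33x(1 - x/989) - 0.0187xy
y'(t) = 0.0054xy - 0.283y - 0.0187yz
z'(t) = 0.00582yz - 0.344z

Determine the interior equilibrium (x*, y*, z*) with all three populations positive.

From dz/dt = 0: 0.00582y* = 0.344, so y* = 59.1.
From dx/dt = 0: 1.33(1 - x*/989) = 0.0187·59.1, giving x* = 989·(1 - 0.831) = 167.
From dy/dt = 0: 0.0054·167 - 0.283 = 0.0187z*, so z* = 0.619/0.0187 = 33.1.

x* ≈ 167, y* ≈ 59.1, z* ≈ 33.1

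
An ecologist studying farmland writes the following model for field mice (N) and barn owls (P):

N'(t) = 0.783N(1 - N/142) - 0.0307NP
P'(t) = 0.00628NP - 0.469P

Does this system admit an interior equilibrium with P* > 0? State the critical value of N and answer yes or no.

Threshold N = 74.7; K > 74.7, so yes, the predator persists.

The predator equation gives dP/dt > 0 only when N > 0.469/0.00628 = 74.7.
Without the predator, N → K = 142. Since 142 > 74.7, the predator can invade and persist.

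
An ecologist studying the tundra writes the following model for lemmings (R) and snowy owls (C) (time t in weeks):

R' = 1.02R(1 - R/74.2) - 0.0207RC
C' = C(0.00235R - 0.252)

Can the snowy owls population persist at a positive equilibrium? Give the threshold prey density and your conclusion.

The predator equation gives dC/dt > 0 only when R > 0.252/0.00235 = 107.
Without the predator, R → K = 74.2. Since 74.2 < 107, the predator cannot invade.

Threshold R = 107; K < 107, so no, the predator goes extinct.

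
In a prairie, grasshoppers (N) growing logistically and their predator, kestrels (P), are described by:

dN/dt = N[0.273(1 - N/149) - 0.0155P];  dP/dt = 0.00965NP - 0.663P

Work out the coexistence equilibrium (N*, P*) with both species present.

From dP/dt = 0 with P > 0: 0.00965N* = 0.663, so N* = 68.7.
Substitute into dN/dt = 0: 0.273(1 - 68.7/149) = 0.0155P*.
The bracket is 0.539, giving P* = 0.147/0.0155 = 9.49.

N* ≈ 68.7, P* ≈ 9.49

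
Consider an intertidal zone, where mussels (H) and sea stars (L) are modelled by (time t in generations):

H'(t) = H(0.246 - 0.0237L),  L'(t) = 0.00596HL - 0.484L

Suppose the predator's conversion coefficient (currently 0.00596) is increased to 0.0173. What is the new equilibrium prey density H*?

At the interior fixed point, setting dL/dt = 0 with L > 0 fixes H* = (predator death rate)/(HL coefficient) — independent of the other coefficients.
With the change, H* = 0.484/0.0173 = 28; it falls from 81.2.

H* ≈ 28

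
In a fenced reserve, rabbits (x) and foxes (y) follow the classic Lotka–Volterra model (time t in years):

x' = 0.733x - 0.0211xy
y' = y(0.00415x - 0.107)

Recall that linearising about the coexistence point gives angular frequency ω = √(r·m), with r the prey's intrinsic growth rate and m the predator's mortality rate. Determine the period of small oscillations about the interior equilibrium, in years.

T ≈ 22.4 years

Here r = 0.733 and m = 0.107, so r·m = 0.0784.
ω = √0.0784 = 0.28 per year, hence T = 2π/ω ≈ 22.4 years.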